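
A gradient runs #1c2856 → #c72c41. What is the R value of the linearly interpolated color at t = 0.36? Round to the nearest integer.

R₁ = 28 (from #1c2856), R₂ = 199 (from #c72c41).
R = 28 + 0.36 × (199 − 28) = 89.56 → 90

90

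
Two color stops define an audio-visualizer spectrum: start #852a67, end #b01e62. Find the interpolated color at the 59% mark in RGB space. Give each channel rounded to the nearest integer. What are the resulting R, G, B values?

#852a67 → (133, 42, 103); #b01e62 → (176, 30, 98).
59% corresponds to t = 0.59.
R = 133 + 0.59 × (176 − 133) = 133 + 0.59 × 43 = 158.37 → 158
G = 42 + 0.59 × (30 − 42) = 42 + 0.59 × -12 = 34.92 → 35
B = 103 + 0.59 × (98 − 103) = 103 + 0.59 × -5 = 100.05 → 100

(158, 35, 100)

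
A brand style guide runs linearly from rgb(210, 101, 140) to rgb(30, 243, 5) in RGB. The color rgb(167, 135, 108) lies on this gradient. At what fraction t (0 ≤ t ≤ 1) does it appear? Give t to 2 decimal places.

0.24

Invert the lerp on the R channel (largest span, 180): t = (167 − 210) / (30 − 210) = -43/-180 = 0.23889.
Check on G: (135 − 101)/(243 − 101) = 0.2394 ✓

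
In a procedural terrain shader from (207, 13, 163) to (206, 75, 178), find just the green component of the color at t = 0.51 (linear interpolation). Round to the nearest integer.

45

G = 13 + 0.51 × (75 − 13) = 44.62 → 45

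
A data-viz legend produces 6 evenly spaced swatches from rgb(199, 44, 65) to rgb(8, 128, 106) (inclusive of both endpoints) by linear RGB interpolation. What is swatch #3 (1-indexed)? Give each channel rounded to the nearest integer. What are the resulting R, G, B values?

With 6 swatches and endpoints inclusive, swatch 3 sits at t = (3 − 1)/(6 − 1) = 2/5 ≈ 0.4.
R = 199 + 0.4 × (8 − 199) = 122.6 → 123
G = 44 + 0.4 × (128 − 44) = 77.6 → 78
B = 65 + 0.4 × (106 − 65) = 81.4 → 81

(123, 78, 81)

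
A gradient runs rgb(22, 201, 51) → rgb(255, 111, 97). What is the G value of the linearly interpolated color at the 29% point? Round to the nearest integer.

G = 201 + 0.29 × (111 − 201) = 174.9 → 175

175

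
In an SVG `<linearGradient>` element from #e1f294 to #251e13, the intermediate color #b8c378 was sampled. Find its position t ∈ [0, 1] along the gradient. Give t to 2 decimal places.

0.22

Invert the lerp on the G channel (largest span, 212): t = (195 − 242) / (30 − 242) = -47/-212 = 0.2217.
Check on R: (184 − 225)/(37 − 225) = 0.2181 ✓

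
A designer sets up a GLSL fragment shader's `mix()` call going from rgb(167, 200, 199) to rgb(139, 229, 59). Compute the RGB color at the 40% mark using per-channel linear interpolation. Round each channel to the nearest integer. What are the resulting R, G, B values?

(156, 212, 143)

40% corresponds to t = 0.4.
R = 167 + 0.4 × (139 − 167) = 167 + 0.4 × -28 = 155.8 → 156
G = 200 + 0.4 × (229 − 200) = 200 + 0.4 × 29 = 211.6 → 212
B = 199 + 0.4 × (59 − 199) = 199 + 0.4 × -140 = 143 → 143
So the blended color is (156, 212, 143), about #9cd48f.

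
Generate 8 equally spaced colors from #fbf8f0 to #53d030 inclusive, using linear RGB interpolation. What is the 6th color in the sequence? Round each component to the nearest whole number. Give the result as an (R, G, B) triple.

With 8 swatches and endpoints inclusive, swatch 6 sits at t = (6 − 1)/(8 − 1) = 5/7 ≈ 0.7143.
#fbf8f0 → (251, 248, 240); #53d030 → (83, 208, 48).
R = 251 + 0.7143 × (83 − 251) = 130.998 → 131
G = 248 + 0.7143 × (208 − 248) = 219.428 → 219
B = 240 + 0.7143 × (48 − 240) = 102.854 → 103

(131, 219, 103)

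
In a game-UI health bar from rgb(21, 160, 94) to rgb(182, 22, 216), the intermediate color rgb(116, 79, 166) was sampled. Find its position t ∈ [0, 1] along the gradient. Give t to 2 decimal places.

0.59

Invert the lerp on the R channel (largest span, 161): t = (116 − 21) / (182 − 21) = 95/161 = 0.59006.
Check on G: (79 − 160)/(22 − 160) = 0.587 ✓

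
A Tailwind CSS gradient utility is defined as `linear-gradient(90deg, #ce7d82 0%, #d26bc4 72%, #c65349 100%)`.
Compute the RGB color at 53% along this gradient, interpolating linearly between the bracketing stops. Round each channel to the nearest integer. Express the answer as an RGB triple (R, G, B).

(209, 112, 179)

53% lies between the 0% and 72% stops, so the local fraction is t = (53 − 0)/(72 − 0) = 53/72 ≈ 0.7361.
#ce7d82 → (206, 125, 130); #d26bc4 → (210, 107, 196).
R = 206 + 0.7361 × (210 − 206) = 208.944 → 209
G = 125 + 0.7361 × (107 − 125) = 111.75 → 112
B = 130 + 0.7361 × (196 − 130) = 178.583 → 179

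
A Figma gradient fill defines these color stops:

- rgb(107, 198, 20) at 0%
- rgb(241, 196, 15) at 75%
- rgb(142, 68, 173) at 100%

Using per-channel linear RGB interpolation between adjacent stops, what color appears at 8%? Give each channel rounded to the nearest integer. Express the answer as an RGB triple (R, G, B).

8% lies between the 0% and 75% stops, so the local fraction is t = (8 − 0)/(75 − 0) = 8/75 ≈ 0.1067.
R = 107 + 0.1067 × (241 − 107) = 121.298 → 121
G = 198 + 0.1067 × (196 − 198) = 197.787 → 198
B = 20 + 0.1067 × (15 − 20) = 19.466 → 19

(121, 198, 19)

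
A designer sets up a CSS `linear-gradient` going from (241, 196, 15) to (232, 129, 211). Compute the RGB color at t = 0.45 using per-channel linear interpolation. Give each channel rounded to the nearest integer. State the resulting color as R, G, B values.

(237, 166, 103)

R = 241 + 0.45 × (232 − 241) = 241 + 0.45 × -9 = 236.95 → 237
G = 196 + 0.45 × (129 − 196) = 196 + 0.45 × -67 = 165.85 → 166
B = 15 + 0.45 × (211 − 15) = 15 + 0.45 × 196 = 103.2 → 103
So the blended color is (237, 166, 103), about #eda667.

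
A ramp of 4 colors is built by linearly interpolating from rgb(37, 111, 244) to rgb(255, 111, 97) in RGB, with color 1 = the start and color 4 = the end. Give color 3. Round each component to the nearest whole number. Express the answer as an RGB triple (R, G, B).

(182, 111, 146)

With 4 swatches and endpoints inclusive, swatch 3 sits at t = (3 − 1)/(4 − 1) = 2/3 ≈ 0.6667.
R = 37 + 0.6667 × (255 − 37) = 182.341 → 182
G = 111 + 0.6667 × (111 − 111) = 111 → 111
B = 244 + 0.6667 × (97 − 244) = 145.995 → 146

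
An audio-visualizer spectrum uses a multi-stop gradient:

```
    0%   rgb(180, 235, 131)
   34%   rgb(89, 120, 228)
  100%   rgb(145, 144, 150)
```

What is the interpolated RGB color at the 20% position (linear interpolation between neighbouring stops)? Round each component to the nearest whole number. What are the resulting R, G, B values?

20% lies between the 0% and 34% stops, so the local fraction is t = (20 − 0)/(34 − 0) = 20/34 ≈ 0.5882.
R = 180 + 0.5882 × (89 − 180) = 126.474 → 126
G = 235 + 0.5882 × (120 − 235) = 167.357 → 167
B = 131 + 0.5882 × (228 − 131) = 188.055 → 188

(126, 167, 188)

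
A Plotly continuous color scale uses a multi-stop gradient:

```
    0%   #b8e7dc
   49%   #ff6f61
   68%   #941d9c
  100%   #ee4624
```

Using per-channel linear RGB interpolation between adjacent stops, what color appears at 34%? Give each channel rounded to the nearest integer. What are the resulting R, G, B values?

(233, 148, 135)

34% lies between the 0% and 49% stops, so the local fraction is t = (34 − 0)/(49 − 0) = 34/49 ≈ 0.6939.
#b8e7dc → (184, 231, 220); #ff6f61 → (255, 111, 97).
R = 184 + 0.6939 × (255 − 184) = 233.267 → 233
G = 231 + 0.6939 × (111 − 231) = 147.732 → 148
B = 220 + 0.6939 × (97 − 220) = 134.65 → 135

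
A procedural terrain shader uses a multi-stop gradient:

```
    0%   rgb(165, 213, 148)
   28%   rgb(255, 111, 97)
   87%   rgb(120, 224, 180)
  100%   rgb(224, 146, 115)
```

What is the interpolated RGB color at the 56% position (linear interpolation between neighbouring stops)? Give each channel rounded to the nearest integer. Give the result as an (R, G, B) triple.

(191, 165, 136)

56% lies between the 28% and 87% stops, so the local fraction is t = (56 − 28)/(87 − 28) = 28/59 ≈ 0.4746.
R = 255 + 0.4746 × (120 − 255) = 190.929 → 191
G = 111 + 0.4746 × (224 − 111) = 164.63 → 165
B = 97 + 0.4746 × (180 − 97) = 136.392 → 136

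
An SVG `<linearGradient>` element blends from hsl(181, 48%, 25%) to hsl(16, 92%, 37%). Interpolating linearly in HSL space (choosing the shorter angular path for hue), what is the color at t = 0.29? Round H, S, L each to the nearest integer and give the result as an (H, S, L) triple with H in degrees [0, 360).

(133, 61, 28)

Hue arc: Δh = 16 − 181 = -165° (|Δh| ≤ 180, already the shorter path).
H = 181 + 0.29 × (-165) = 133.15 → 133°
S = 48 + 0.29 × (92 − 48) = 60.76 → 61%
L = 25 + 0.29 × (37 − 25) = 28.48 → 28%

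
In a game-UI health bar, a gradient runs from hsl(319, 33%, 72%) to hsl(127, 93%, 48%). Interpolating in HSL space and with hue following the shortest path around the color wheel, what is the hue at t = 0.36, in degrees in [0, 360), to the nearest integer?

Hue: 127 − 319 = -192°, but |-192| > 180 so the shorter arc goes the other way: Δh = -192 + 360 = 168°.
H = 319 + 0.36 × (168) = 379.48 → 379 → 379 mod 360 = 19°

19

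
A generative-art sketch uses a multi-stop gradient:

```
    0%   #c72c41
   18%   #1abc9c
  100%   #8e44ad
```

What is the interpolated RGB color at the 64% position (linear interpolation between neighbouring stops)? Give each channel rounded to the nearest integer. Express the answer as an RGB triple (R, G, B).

(91, 121, 166)

64% lies between the 18% and 100% stops, so the local fraction is t = (64 − 18)/(100 − 18) = 46/82 ≈ 0.561.
#1abc9c → (26, 188, 156); #8e44ad → (142, 68, 173).
R = 26 + 0.561 × (142 − 26) = 91.076 → 91
G = 188 + 0.561 × (68 − 188) = 120.68 → 121
B = 156 + 0.561 × (173 − 156) = 165.537 → 166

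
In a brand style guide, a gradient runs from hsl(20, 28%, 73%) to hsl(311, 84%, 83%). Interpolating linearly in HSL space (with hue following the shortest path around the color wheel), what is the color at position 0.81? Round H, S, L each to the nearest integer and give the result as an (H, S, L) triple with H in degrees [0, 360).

Hue: 311 − 20 = 291°, but |291| > 180 so the shorter arc goes the other way: Δh = 291 − 360 = -69°.
H = 20 + 0.81 × (-69) = -35.89 → -36 → -36 mod 360 = 324°
S = 28 + 0.81 × (84 − 28) = 73.36 → 73%
L = 73 + 0.81 × (83 − 73) = 81.1 → 81%

(324, 73, 81)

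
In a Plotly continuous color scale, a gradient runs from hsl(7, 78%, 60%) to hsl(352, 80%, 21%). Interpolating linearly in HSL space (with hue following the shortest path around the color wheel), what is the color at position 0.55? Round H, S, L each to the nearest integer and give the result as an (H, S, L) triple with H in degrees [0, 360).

Hue: 352 − 7 = 345°, but |345| > 180 so the shorter arc goes the other way: Δh = 345 − 360 = -15°.
H = 7 + 0.55 × (-15) = -1.25 → -1 → -1 mod 360 = 359°
S = 78 + 0.55 × (80 − 78) = 79.1 → 79%
L = 60 + 0.55 × (21 − 60) = 38.55 → 39%

(359, 79, 39)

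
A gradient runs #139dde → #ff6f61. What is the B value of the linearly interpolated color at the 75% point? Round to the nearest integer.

B₁ = 222 (from #139dde), B₂ = 97 (from #ff6f61).
B = 222 + 0.75 × (97 − 222) = 128.25 → 128

128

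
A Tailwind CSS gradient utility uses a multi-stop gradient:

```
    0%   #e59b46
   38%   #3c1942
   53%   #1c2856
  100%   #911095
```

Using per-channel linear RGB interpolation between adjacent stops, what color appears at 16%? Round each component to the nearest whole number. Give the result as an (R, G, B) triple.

16% lies between the 0% and 38% stops, so the local fraction is t = (16 − 0)/(38 − 0) = 16/38 ≈ 0.4211.
#e59b46 → (229, 155, 70); #3c1942 → (60, 25, 66).
R = 229 + 0.4211 × (60 − 229) = 157.834 → 158
G = 155 + 0.4211 × (25 − 155) = 100.257 → 100
B = 70 + 0.4211 × (66 − 70) = 68.316 → 68

(158, 100, 68)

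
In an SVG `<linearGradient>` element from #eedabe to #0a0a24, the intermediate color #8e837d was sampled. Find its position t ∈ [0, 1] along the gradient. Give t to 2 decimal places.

0.42

Invert the lerp on the R channel (largest span, 228): t = (142 − 238) / (10 − 238) = -96/-228 = 0.42105.
Check on G: (131 − 218)/(10 − 218) = 0.4183 ✓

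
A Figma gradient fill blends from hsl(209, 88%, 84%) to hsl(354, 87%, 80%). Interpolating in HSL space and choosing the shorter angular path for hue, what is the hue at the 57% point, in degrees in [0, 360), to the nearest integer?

292

Hue arc: Δh = 354 − 209 = 145° (|Δh| ≤ 180, already the shorter path).
H = 209 + 0.57 × (145) = 291.65 → 292°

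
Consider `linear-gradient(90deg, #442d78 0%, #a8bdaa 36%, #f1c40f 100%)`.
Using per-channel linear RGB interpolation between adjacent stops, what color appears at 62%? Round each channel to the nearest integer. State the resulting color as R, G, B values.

62% lies between the 36% and 100% stops, so the local fraction is t = (62 − 36)/(100 − 36) = 26/64 ≈ 0.4062.
#a8bdaa → (168, 189, 170); #f1c40f → (241, 196, 15).
R = 168 + 0.4062 × (241 − 168) = 197.653 → 198
G = 189 + 0.4062 × (196 − 189) = 191.843 → 192
B = 170 + 0.4062 × (15 − 170) = 107.039 → 107

(198, 192, 107)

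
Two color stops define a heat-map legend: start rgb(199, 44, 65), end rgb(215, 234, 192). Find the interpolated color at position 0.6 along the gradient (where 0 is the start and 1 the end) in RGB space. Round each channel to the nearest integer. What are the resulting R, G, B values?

R = 199 + 0.6 × (215 − 199) = 199 + 0.6 × 16 = 208.6 → 209
G = 44 + 0.6 × (234 − 44) = 44 + 0.6 × 190 = 158 → 158
B = 65 + 0.6 × (192 − 65) = 65 + 0.6 × 127 = 141.2 → 141
So the blended color is (209, 158, 141), about #d19e8d.

(209, 158, 141)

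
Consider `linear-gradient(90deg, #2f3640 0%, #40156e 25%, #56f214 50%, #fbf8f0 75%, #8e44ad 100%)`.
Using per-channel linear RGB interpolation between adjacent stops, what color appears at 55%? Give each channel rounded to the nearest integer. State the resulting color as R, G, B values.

(119, 243, 64)

55% lies between the 50% and 75% stops, so the local fraction is t = (55 − 50)/(75 − 50) = 5/25 ≈ 0.2.
#56f214 → (86, 242, 20); #fbf8f0 → (251, 248, 240).
R = 86 + 0.2 × (251 − 86) = 119 → 119
G = 242 + 0.2 × (248 − 242) = 243.2 → 243
B = 20 + 0.2 × (240 − 20) = 64 → 64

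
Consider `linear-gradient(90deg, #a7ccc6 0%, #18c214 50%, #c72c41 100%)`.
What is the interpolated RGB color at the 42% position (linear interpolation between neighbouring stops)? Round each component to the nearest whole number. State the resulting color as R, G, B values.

(47, 196, 48)

42% lies between the 0% and 50% stops, so the local fraction is t = (42 − 0)/(50 − 0) = 42/50 ≈ 0.84.
#a7ccc6 → (167, 204, 198); #18c214 → (24, 194, 20).
R = 167 + 0.84 × (24 − 167) = 46.88 → 47
G = 204 + 0.84 × (194 − 204) = 195.6 → 196
B = 198 + 0.84 × (20 − 198) = 48.48 → 48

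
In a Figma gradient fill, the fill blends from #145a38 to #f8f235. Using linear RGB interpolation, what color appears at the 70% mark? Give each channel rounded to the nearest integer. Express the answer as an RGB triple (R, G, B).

#145a38 → (20, 90, 56); #f8f235 → (248, 242, 53).
70% corresponds to t = 0.7.
R = 20 + 0.7 × (248 − 20) = 20 + 0.7 × 228 = 179.6 → 180
G = 90 + 0.7 × (242 − 90) = 90 + 0.7 × 152 = 196.4 → 196
B = 56 + 0.7 × (53 − 56) = 56 + 0.7 × -3 = 53.9 → 54

(180, 196, 54)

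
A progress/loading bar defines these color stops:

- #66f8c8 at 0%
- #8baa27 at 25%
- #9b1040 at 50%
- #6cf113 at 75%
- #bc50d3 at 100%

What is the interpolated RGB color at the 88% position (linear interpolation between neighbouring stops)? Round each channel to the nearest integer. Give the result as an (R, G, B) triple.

(150, 157, 119)

88% lies between the 75% and 100% stops, so the local fraction is t = (88 − 75)/(100 − 75) = 13/25 ≈ 0.52.
#6cf113 → (108, 241, 19); #bc50d3 → (188, 80, 211).
R = 108 + 0.52 × (188 − 108) = 149.6 → 150
G = 241 + 0.52 × (80 − 241) = 157.28 → 157
B = 19 + 0.52 × (211 − 19) = 118.84 → 119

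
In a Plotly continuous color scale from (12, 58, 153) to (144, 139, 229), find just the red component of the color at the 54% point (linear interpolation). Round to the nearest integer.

R = 12 + 0.54 × (144 − 12) = 83.28 → 83

83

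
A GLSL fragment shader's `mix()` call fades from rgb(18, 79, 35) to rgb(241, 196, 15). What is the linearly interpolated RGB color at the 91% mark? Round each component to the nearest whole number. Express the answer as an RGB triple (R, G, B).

91% corresponds to t = 0.91.
R = 18 + 0.91 × (241 − 18) = 18 + 0.91 × 223 = 220.93 → 221
G = 79 + 0.91 × (196 − 79) = 79 + 0.91 × 117 = 185.47 → 185
B = 35 + 0.91 × (15 − 35) = 35 + 0.91 × -20 = 16.8 → 17
So the blended color is (221, 185, 17), about #ddb911.

(221, 185, 17)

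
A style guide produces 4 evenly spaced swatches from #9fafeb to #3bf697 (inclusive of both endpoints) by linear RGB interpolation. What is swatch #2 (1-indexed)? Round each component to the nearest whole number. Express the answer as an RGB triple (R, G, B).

With 4 swatches and endpoints inclusive, swatch 2 sits at t = (2 − 1)/(4 − 1) = 1/3 ≈ 0.3333.
#9fafeb → (159, 175, 235); #3bf697 → (59, 246, 151).
R = 159 + 0.3333 × (59 − 159) = 125.67 → 126
G = 175 + 0.3333 × (246 − 175) = 198.664 → 199
B = 235 + 0.3333 × (151 − 235) = 207.003 → 207

(126, 199, 207)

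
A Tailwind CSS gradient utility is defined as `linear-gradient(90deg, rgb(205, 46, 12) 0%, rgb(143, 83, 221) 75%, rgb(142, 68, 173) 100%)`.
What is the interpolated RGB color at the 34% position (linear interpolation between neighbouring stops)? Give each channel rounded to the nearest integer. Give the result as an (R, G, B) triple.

(177, 63, 107)

34% lies between the 0% and 75% stops, so the local fraction is t = (34 − 0)/(75 − 0) = 34/75 ≈ 0.4533.
R = 205 + 0.4533 × (143 − 205) = 176.895 → 177
G = 46 + 0.4533 × (83 − 46) = 62.772 → 63
B = 12 + 0.4533 × (221 − 12) = 106.74 → 107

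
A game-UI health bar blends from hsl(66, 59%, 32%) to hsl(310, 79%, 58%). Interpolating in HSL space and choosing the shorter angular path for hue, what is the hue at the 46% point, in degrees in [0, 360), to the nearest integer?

Hue: 310 − 66 = 244°, but |244| > 180 so the shorter arc goes the other way: Δh = 244 − 360 = -116°.
H = 66 + 0.46 × (-116) = 12.64 → 13°

13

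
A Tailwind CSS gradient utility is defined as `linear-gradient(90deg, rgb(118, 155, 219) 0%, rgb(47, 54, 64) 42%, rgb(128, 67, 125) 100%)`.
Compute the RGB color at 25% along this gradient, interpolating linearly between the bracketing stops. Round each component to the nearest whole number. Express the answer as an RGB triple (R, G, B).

(76, 95, 127)

25% lies between the 0% and 42% stops, so the local fraction is t = (25 − 0)/(42 − 0) = 25/42 ≈ 0.5952.
R = 118 + 0.5952 × (47 − 118) = 75.741 → 76
G = 155 + 0.5952 × (54 − 155) = 94.885 → 95
B = 219 + 0.5952 × (64 − 219) = 126.744 → 127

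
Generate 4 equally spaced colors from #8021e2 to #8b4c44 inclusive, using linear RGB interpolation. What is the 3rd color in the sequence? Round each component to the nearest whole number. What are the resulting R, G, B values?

(135, 62, 121)

With 4 swatches and endpoints inclusive, swatch 3 sits at t = (3 − 1)/(4 − 1) = 2/3 ≈ 0.6667.
#8021e2 → (128, 33, 226); #8b4c44 → (139, 76, 68).
R = 128 + 0.6667 × (139 − 128) = 135.334 → 135
G = 33 + 0.6667 × (76 − 33) = 61.668 → 62
B = 226 + 0.6667 × (68 − 226) = 120.661 → 121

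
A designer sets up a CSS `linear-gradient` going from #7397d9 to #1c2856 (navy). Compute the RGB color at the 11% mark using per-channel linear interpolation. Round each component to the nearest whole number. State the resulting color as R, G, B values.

#7397d9 → (115, 151, 217); #1c2856 → (28, 40, 86).
11% corresponds to t = 0.11.
R = 115 + 0.11 × (28 − 115) = 115 + 0.11 × -87 = 105.43 → 105
G = 151 + 0.11 × (40 − 151) = 151 + 0.11 × -111 = 138.79 → 139
B = 217 + 0.11 × (86 − 217) = 217 + 0.11 × -131 = 202.59 → 203

(105, 139, 203)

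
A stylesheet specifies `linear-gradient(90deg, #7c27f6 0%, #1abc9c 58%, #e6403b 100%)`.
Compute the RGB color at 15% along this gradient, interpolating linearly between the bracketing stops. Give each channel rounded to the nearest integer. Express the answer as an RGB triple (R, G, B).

(99, 78, 223)

15% lies between the 0% and 58% stops, so the local fraction is t = (15 − 0)/(58 − 0) = 15/58 ≈ 0.2586.
#7c27f6 → (124, 39, 246); #1abc9c → (26, 188, 156).
R = 124 + 0.2586 × (26 − 124) = 98.657 → 99
G = 39 + 0.2586 × (188 − 39) = 77.531 → 78
B = 246 + 0.2586 × (156 − 246) = 222.726 → 223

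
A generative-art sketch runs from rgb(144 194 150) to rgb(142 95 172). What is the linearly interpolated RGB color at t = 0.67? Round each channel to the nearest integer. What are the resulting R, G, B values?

(143, 128, 165)

R = 144 + 0.67 × (142 − 144) = 144 + 0.67 × -2 = 142.66 → 143
G = 194 + 0.67 × (95 − 194) = 194 + 0.67 × -99 = 127.67 → 128
B = 150 + 0.67 × (172 − 150) = 150 + 0.67 × 22 = 164.74 → 165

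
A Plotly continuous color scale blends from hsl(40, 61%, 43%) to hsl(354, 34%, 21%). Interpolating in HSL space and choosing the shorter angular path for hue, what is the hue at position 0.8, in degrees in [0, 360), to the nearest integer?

Hue: 354 − 40 = 314°, but |314| > 180 so the shorter arc goes the other way: Δh = 314 − 360 = -46°.
H = 40 + 0.8 × (-46) = 3.2 → 3°

3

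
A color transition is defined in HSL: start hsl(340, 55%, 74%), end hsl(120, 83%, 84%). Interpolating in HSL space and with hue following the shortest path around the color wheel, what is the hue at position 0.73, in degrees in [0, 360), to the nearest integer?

Hue: 120 − 340 = -220°, but |-220| > 180 so the shorter arc goes the other way: Δh = -220 + 360 = 140°.
H = 340 + 0.73 × (140) = 442.2 → 442 → 442 mod 360 = 82°

82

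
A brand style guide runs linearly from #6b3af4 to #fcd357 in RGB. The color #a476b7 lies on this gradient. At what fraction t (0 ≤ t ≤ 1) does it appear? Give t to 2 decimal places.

0.39

Invert the lerp on the B channel (largest span, 157): t = (183 − 244) / (87 − 244) = -61/-157 = 0.38854.
Check on R: (164 − 107)/(252 − 107) = 0.3931 ✓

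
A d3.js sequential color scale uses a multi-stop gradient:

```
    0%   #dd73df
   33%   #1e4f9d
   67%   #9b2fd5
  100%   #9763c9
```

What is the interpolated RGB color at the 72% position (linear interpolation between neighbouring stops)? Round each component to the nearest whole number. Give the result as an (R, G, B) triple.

72% lies between the 67% and 100% stops, so the local fraction is t = (72 − 67)/(100 − 67) = 5/33 ≈ 0.1515.
#9b2fd5 → (155, 47, 213); #9763c9 → (151, 99, 201).
R = 155 + 0.1515 × (151 − 155) = 154.394 → 154
G = 47 + 0.1515 × (99 − 47) = 54.878 → 55
B = 213 + 0.1515 × (201 − 213) = 211.182 → 211

(154, 55, 211)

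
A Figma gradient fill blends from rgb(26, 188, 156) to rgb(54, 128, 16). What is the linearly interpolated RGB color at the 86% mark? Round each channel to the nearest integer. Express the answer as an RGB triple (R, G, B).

86% corresponds to t = 0.86.
R = 26 + 0.86 × (54 − 26) = 26 + 0.86 × 28 = 50.08 → 50
G = 188 + 0.86 × (128 − 188) = 188 + 0.86 × -60 = 136.4 → 136
B = 156 + 0.86 × (16 − 156) = 156 + 0.86 × -140 = 35.6 → 36

(50, 136, 36)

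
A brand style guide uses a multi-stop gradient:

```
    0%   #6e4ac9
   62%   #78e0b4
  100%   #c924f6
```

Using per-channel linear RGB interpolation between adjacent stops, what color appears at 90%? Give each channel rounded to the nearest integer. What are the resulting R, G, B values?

90% lies between the 62% and 100% stops, so the local fraction is t = (90 − 62)/(100 − 62) = 28/38 ≈ 0.7368.
#78e0b4 → (120, 224, 180); #c924f6 → (201, 36, 246).
R = 120 + 0.7368 × (201 − 120) = 179.681 → 180
G = 224 + 0.7368 × (36 − 224) = 85.482 → 85
B = 180 + 0.7368 × (246 − 180) = 228.629 → 229

(180, 85, 229)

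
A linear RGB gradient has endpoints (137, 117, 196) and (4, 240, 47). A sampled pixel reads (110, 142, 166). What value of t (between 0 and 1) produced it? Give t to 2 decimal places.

0.20

Invert the lerp on the B channel (largest span, 149): t = (166 − 196) / (47 − 196) = -30/-149 = 0.20134.
Check on R: (110 − 137)/(4 − 137) = 0.203 ✓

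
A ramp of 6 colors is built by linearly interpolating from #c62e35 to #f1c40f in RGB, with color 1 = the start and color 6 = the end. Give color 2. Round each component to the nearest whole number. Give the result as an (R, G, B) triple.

With 6 swatches and endpoints inclusive, swatch 2 sits at t = (2 − 1)/(6 − 1) = 1/5 ≈ 0.2.
#c62e35 → (198, 46, 53); #f1c40f → (241, 196, 15).
R = 198 + 0.2 × (241 − 198) = 206.6 → 207
G = 46 + 0.2 × (196 − 46) = 76 → 76
B = 53 + 0.2 × (15 − 53) = 45.4 → 45

(207, 76, 45)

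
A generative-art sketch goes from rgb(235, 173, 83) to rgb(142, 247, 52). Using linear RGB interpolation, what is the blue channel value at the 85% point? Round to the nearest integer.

B = 83 + 0.85 × (52 − 83) = 56.65 → 57

57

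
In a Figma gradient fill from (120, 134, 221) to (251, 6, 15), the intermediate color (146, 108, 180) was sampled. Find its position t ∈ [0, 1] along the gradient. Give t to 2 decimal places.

Invert the lerp on the B channel (largest span, 206): t = (180 − 221) / (15 − 221) = -41/-206 = 0.19903.
Check on R: (146 − 120)/(251 − 120) = 0.1985 ✓

0.20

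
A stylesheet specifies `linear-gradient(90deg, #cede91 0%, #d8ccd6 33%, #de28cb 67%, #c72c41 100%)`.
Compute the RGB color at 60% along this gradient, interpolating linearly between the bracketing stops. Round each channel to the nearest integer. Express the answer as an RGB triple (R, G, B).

60% lies between the 33% and 67% stops, so the local fraction is t = (60 − 33)/(67 − 33) = 27/34 ≈ 0.7941.
#d8ccd6 → (216, 204, 214); #de28cb → (222, 40, 203).
R = 216 + 0.7941 × (222 − 216) = 220.765 → 221
G = 204 + 0.7941 × (40 − 204) = 73.768 → 74
B = 214 + 0.7941 × (203 − 214) = 205.265 → 205

(221, 74, 205)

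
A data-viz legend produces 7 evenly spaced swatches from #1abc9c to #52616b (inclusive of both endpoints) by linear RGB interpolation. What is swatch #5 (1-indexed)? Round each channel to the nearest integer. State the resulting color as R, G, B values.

With 7 swatches and endpoints inclusive, swatch 5 sits at t = (5 − 1)/(7 − 1) = 4/6 ≈ 0.6667.
#1abc9c → (26, 188, 156); #52616b → (82, 97, 107).
R = 26 + 0.6667 × (82 − 26) = 63.335 → 63
G = 188 + 0.6667 × (97 − 188) = 127.33 → 127
B = 156 + 0.6667 × (107 − 156) = 123.332 → 123

(63, 127, 123)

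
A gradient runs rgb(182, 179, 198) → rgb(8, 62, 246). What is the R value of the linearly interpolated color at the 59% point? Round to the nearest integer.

79

R = 182 + 0.59 × (8 − 182) = 79.34 → 79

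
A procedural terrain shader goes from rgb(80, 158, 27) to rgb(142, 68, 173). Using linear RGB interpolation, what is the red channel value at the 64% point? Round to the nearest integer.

R = 80 + 0.64 × (142 − 80) = 119.68 → 120

120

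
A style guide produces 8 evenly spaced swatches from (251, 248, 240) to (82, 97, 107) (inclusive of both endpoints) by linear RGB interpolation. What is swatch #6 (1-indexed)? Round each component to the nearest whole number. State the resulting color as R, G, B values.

With 8 swatches and endpoints inclusive, swatch 6 sits at t = (6 − 1)/(8 − 1) = 5/7 ≈ 0.7143.
R = 251 + 0.7143 × (82 − 251) = 130.283 → 130
G = 248 + 0.7143 × (97 − 248) = 140.141 → 140
B = 240 + 0.7143 × (107 − 240) = 144.998 → 145

(130, 140, 145)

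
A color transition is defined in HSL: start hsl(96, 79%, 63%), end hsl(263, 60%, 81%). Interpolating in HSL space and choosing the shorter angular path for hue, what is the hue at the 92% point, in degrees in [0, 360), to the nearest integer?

Hue arc: Δh = 263 − 96 = 167° (|Δh| ≤ 180, already the shorter path).
H = 96 + 0.92 × (167) = 249.64 → 250°

250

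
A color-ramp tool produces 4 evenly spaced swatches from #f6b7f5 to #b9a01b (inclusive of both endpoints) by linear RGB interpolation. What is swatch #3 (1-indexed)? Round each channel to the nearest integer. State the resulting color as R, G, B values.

(205, 168, 100)

With 4 swatches and endpoints inclusive, swatch 3 sits at t = (3 − 1)/(4 − 1) = 2/3 ≈ 0.6667.
#f6b7f5 → (246, 183, 245); #b9a01b → (185, 160, 27).
R = 246 + 0.6667 × (185 − 246) = 205.331 → 205
G = 183 + 0.6667 × (160 − 183) = 167.666 → 168
B = 245 + 0.6667 × (27 − 245) = 99.659 → 100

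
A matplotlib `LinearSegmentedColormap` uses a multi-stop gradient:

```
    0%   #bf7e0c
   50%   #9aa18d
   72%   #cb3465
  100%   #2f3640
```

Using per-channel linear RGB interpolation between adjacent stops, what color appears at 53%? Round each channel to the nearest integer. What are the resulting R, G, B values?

(161, 146, 136)

53% lies between the 50% and 72% stops, so the local fraction is t = (53 − 50)/(72 − 50) = 3/22 ≈ 0.1364.
#9aa18d → (154, 161, 141); #cb3465 → (203, 52, 101).
R = 154 + 0.1364 × (203 − 154) = 160.684 → 161
G = 161 + 0.1364 × (52 − 161) = 146.132 → 146
B = 141 + 0.1364 × (101 − 141) = 135.544 → 136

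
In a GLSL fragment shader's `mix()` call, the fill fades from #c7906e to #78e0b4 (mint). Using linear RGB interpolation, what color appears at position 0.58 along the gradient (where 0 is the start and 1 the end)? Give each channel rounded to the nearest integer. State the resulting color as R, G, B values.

#c7906e → (199, 144, 110); #78e0b4 → (120, 224, 180).
R = 199 + 0.58 × (120 − 199) = 199 + 0.58 × -79 = 153.18 → 153
G = 144 + 0.58 × (224 − 144) = 144 + 0.58 × 80 = 190.4 → 190
B = 110 + 0.58 × (180 − 110) = 110 + 0.58 × 70 = 150.6 → 151
So the blended color is (153, 190, 151), about #99be97.

(153, 190, 151)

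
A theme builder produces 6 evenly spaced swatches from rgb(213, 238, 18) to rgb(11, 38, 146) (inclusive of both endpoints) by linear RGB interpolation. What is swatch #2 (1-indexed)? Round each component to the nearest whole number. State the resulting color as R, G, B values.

(173, 198, 44)

With 6 swatches and endpoints inclusive, swatch 2 sits at t = (2 − 1)/(6 − 1) = 1/5 ≈ 0.2.
R = 213 + 0.2 × (11 − 213) = 172.6 → 173
G = 238 + 0.2 × (38 − 238) = 198 → 198
B = 18 + 0.2 × (146 − 18) = 43.6 → 44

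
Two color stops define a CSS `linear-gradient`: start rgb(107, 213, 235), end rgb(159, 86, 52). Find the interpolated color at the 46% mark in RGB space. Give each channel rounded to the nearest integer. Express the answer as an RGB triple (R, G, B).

46% corresponds to t = 0.46.
R = 107 + 0.46 × (159 − 107) = 107 + 0.46 × 52 = 130.92 → 131
G = 213 + 0.46 × (86 − 213) = 213 + 0.46 × -127 = 154.58 → 155
B = 235 + 0.46 × (52 − 235) = 235 + 0.46 × -183 = 150.82 → 151
So the blended color is (131, 155, 151), about #839b97.

(131, 155, 151)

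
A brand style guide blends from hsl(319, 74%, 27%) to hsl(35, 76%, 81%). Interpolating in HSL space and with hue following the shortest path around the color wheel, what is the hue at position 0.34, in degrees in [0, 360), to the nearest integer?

Hue: 35 − 319 = -284°, but |-284| > 180 so the shorter arc goes the other way: Δh = -284 + 360 = 76°.
H = 319 + 0.34 × (76) = 344.84 → 345°

345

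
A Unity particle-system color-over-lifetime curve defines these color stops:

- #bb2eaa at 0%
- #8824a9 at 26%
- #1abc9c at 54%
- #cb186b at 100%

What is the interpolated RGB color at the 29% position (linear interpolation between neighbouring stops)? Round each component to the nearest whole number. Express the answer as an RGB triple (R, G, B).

(124, 52, 168)

29% lies between the 26% and 54% stops, so the local fraction is t = (29 − 26)/(54 − 26) = 3/28 ≈ 0.1071.
#8824a9 → (136, 36, 169); #1abc9c → (26, 188, 156).
R = 136 + 0.1071 × (26 − 136) = 124.219 → 124
G = 36 + 0.1071 × (188 − 36) = 52.279 → 52
B = 169 + 0.1071 × (156 − 169) = 167.608 → 168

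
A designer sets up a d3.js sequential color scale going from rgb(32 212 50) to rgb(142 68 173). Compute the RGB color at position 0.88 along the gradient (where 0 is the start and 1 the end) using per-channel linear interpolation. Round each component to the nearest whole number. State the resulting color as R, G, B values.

(129, 85, 158)

R = 32 + 0.88 × (142 − 32) = 32 + 0.88 × 110 = 128.8 → 129
G = 212 + 0.88 × (68 − 212) = 212 + 0.88 × -144 = 85.28 → 85
B = 50 + 0.88 × (173 − 50) = 50 + 0.88 × 123 = 158.24 → 158
So the blended color is (129, 85, 158), about #81559e.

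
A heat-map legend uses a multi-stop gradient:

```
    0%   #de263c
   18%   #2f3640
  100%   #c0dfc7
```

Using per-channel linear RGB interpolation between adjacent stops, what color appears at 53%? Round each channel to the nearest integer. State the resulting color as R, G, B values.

53% lies between the 18% and 100% stops, so the local fraction is t = (53 − 18)/(100 − 18) = 35/82 ≈ 0.4268.
#2f3640 → (47, 54, 64); #c0dfc7 → (192, 223, 199).
R = 47 + 0.4268 × (192 − 47) = 108.886 → 109
G = 54 + 0.4268 × (223 − 54) = 126.129 → 126
B = 64 + 0.4268 × (199 − 64) = 121.618 → 122

(109, 126, 122)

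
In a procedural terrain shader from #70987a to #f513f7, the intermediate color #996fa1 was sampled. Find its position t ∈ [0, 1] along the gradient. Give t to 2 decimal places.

Invert the lerp on the R channel (largest span, 133): t = (153 − 112) / (245 − 112) = 41/133 = 0.30827.
Check on G: (111 − 152)/(19 − 152) = 0.3083 ✓

0.31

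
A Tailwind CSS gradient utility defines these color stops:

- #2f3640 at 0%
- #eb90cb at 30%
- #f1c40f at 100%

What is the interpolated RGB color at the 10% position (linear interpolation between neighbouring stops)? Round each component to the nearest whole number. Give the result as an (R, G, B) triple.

(110, 84, 110)

10% lies between the 0% and 30% stops, so the local fraction is t = (10 − 0)/(30 − 0) = 10/30 ≈ 0.3333.
#2f3640 → (47, 54, 64); #eb90cb → (235, 144, 203).
R = 47 + 0.3333 × (235 − 47) = 109.66 → 110
G = 54 + 0.3333 × (144 − 54) = 83.997 → 84
B = 64 + 0.3333 × (203 − 64) = 110.329 → 110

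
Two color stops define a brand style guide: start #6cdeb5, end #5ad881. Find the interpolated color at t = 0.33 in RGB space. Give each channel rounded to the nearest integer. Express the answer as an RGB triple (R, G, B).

(102, 220, 164)

#6cdeb5 → (108, 222, 181); #5ad881 → (90, 216, 129).
R = 108 + 0.33 × (90 − 108) = 108 + 0.33 × -18 = 102.06 → 102
G = 222 + 0.33 × (216 − 222) = 222 + 0.33 × -6 = 220.02 → 220
B = 181 + 0.33 × (129 − 181) = 181 + 0.33 × -52 = 163.84 → 164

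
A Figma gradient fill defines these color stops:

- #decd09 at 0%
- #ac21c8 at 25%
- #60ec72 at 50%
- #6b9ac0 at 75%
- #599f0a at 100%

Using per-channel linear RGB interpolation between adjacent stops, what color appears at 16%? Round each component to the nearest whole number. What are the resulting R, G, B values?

(190, 95, 131)

16% lies between the 0% and 25% stops, so the local fraction is t = (16 − 0)/(25 − 0) = 16/25 ≈ 0.64.
#decd09 → (222, 205, 9); #ac21c8 → (172, 33, 200).
R = 222 + 0.64 × (172 − 222) = 190 → 190
G = 205 + 0.64 × (33 − 205) = 94.92 → 95
B = 9 + 0.64 × (200 − 9) = 131.24 → 131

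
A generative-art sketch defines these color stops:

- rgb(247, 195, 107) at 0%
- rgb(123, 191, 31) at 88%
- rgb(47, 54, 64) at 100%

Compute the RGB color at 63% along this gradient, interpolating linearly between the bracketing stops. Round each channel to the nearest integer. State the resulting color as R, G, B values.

63% lies between the 0% and 88% stops, so the local fraction is t = (63 − 0)/(88 − 0) = 63/88 ≈ 0.7159.
R = 247 + 0.7159 × (123 − 247) = 158.228 → 158
G = 195 + 0.7159 × (191 − 195) = 192.136 → 192
B = 107 + 0.7159 × (31 − 107) = 52.592 → 53

(158, 192, 53)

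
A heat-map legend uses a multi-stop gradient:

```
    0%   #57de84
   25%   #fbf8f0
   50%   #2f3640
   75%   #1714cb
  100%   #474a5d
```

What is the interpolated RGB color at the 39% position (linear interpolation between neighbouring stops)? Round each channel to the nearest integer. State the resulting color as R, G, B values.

(137, 139, 141)

39% lies between the 25% and 50% stops, so the local fraction is t = (39 − 25)/(50 − 25) = 14/25 ≈ 0.56.
#fbf8f0 → (251, 248, 240); #2f3640 → (47, 54, 64).
R = 251 + 0.56 × (47 − 251) = 136.76 → 137
G = 248 + 0.56 × (54 − 248) = 139.36 → 139
B = 240 + 0.56 × (64 − 240) = 141.44 → 141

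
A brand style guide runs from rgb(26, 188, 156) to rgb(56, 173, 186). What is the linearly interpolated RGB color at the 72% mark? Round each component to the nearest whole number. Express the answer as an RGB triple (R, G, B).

72% corresponds to t = 0.72.
R = 26 + 0.72 × (56 − 26) = 26 + 0.72 × 30 = 47.6 → 48
G = 188 + 0.72 × (173 − 188) = 188 + 0.72 × -15 = 177.2 → 177
B = 156 + 0.72 × (186 − 156) = 156 + 0.72 × 30 = 177.6 → 178

(48, 177, 178)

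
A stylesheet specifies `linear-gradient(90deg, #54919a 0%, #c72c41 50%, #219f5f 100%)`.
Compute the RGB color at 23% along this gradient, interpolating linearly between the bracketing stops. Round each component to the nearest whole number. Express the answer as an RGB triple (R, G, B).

(137, 99, 113)

23% lies between the 0% and 50% stops, so the local fraction is t = (23 − 0)/(50 − 0) = 23/50 ≈ 0.46.
#54919a → (84, 145, 154); #c72c41 → (199, 44, 65).
R = 84 + 0.46 × (199 − 84) = 136.9 → 137
G = 145 + 0.46 × (44 − 145) = 98.54 → 99
B = 154 + 0.46 × (65 − 154) = 113.06 → 113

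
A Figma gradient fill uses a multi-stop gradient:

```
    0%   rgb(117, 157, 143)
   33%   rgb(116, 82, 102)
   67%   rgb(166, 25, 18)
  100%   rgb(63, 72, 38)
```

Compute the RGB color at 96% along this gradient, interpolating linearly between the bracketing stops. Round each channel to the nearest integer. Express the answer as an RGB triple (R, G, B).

(75, 66, 36)

96% lies between the 67% and 100% stops, so the local fraction is t = (96 − 67)/(100 − 67) = 29/33 ≈ 0.8788.
R = 166 + 0.8788 × (63 − 166) = 75.484 → 75
G = 25 + 0.8788 × (72 − 25) = 66.304 → 66
B = 18 + 0.8788 × (38 − 18) = 35.576 → 36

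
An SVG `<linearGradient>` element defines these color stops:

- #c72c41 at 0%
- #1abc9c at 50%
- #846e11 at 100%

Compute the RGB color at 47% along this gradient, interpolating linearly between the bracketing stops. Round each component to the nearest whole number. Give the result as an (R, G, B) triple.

(36, 179, 151)

47% lies between the 0% and 50% stops, so the local fraction is t = (47 − 0)/(50 − 0) = 47/50 ≈ 0.94.
#c72c41 → (199, 44, 65); #1abc9c → (26, 188, 156).
R = 199 + 0.94 × (26 − 199) = 36.38 → 36
G = 44 + 0.94 × (188 − 44) = 179.36 → 179
B = 65 + 0.94 × (156 − 65) = 150.54 → 151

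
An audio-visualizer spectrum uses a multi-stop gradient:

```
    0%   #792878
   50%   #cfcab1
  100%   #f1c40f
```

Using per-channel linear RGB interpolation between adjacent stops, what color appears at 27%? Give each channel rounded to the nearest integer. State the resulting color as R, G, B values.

(167, 127, 151)

27% lies between the 0% and 50% stops, so the local fraction is t = (27 − 0)/(50 − 0) = 27/50 ≈ 0.54.
#792878 → (121, 40, 120); #cfcab1 → (207, 202, 177).
R = 121 + 0.54 × (207 − 121) = 167.44 → 167
G = 40 + 0.54 × (202 − 40) = 127.48 → 127
B = 120 + 0.54 × (177 − 120) = 150.78 → 151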